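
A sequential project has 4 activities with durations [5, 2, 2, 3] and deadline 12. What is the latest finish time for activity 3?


LF(activity 3) = deadline - sum of successor durations
Successors: activities 4 through 4 with durations [3]
Sum of successor durations = 3
LF = 12 - 3 = 9

9


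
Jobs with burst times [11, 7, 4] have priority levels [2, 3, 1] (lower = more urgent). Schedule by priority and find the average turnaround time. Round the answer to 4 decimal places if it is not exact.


Sort by priority (ascending = highest first):
Order: [(1, 4), (2, 11), (3, 7)]
Completion times:
  Priority 1, burst=4, C=4
  Priority 2, burst=11, C=15
  Priority 3, burst=7, C=22
Average turnaround = 41/3 = 13.6667

13.6667


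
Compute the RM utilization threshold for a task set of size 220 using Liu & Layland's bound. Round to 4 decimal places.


Compute 2^(1/220) = 1.0031556376
Subtract 1: 1.0031556376 - 1 = 0.0031556376
Multiply by n: 220 * 0.0031556376 = 0.6942402720
Round to 4 dp: 0.6942

0.6942


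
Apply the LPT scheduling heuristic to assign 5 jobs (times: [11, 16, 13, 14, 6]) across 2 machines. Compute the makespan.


Sort jobs in decreasing order (LPT): [16, 14, 13, 11, 6]
Assign each job to the least loaded machine:
  Machine 1: jobs [16, 11, 6], load = 33
  Machine 2: jobs [14, 13], load = 27
Makespan = max load = 33

33


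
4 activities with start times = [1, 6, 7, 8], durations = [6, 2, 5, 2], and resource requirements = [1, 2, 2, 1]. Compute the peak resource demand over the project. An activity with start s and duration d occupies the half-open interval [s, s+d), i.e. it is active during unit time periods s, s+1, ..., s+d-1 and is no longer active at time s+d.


Each activity i is active on [start_i, start_i + duration_i).
Compute total resource usage per time slot:
  t=0: active resources = [], total = 0
  t=1: active resources = [1], total = 1
  t=2: active resources = [1], total = 1
  t=3: active resources = [1], total = 1
  t=4: active resources = [1], total = 1
  t=5: active resources = [1], total = 1
  t=6: active resources = [1, 2], total = 3
  t=7: active resources = [2, 2], total = 4
  t=8: active resources = [2, 1], total = 3
  t=9: active resources = [2, 1], total = 3
  t=10: active resources = [2], total = 2
  t=11: active resources = [2], total = 2
Peak resource demand = 4

4


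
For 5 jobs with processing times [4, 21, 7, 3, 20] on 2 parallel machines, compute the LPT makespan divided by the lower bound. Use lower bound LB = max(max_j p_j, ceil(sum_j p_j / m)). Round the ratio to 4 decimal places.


LPT order: [21, 20, 7, 4, 3]
Machine loads after assignment: [28, 27]
LPT makespan = 28
Lower bound = max(max_job, ceil(total/2)) = max(21, 28) = 28
Ratio = 28 / 28 = 1.0

1.0


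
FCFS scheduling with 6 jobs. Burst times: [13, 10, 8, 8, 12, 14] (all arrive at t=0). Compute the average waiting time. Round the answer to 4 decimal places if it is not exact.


FCFS order (as given): [13, 10, 8, 8, 12, 14]
Waiting times:
  Job 1: wait = 0
  Job 2: wait = 13
  Job 3: wait = 23
  Job 4: wait = 31
  Job 5: wait = 39
  Job 6: wait = 51
Sum of waiting times = 157
Average waiting time = 157/6 = 26.1667

26.1667


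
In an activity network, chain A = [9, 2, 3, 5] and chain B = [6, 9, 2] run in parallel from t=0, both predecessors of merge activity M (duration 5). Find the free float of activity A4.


ES(A4) = sum of predecessors on chain A = 14
EF(A4) = ES + duration = 14 + 5 = 19
Successor of A4 is M. ES(M) = max(sum(A), sum(B)) = max(19, 17) = 19
Free float = ES(successor) - EF(current) = 19 - 19 = 0

0


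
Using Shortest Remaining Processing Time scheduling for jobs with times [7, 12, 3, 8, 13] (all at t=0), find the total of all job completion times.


Since all jobs arrive at t=0, SRPT equals SPT ordering.
SPT order: [3, 7, 8, 12, 13]
Completion times:
  Job 1: p=3, C=3
  Job 2: p=7, C=10
  Job 3: p=8, C=18
  Job 4: p=12, C=30
  Job 5: p=13, C=43
Total completion time = 3 + 10 + 18 + 30 + 43 = 104

104


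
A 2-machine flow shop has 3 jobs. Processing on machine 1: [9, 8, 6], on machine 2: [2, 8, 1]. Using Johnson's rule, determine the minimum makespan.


Apply Johnson's rule:
  Group 1 (a <= b): [(2, 8, 8)]
  Group 2 (a > b): [(1, 9, 2), (3, 6, 1)]
Optimal job order: [2, 1, 3]
Schedule:
  Job 2: M1 done at 8, M2 done at 16
  Job 1: M1 done at 17, M2 done at 19
  Job 3: M1 done at 23, M2 done at 24
Makespan = 24

24


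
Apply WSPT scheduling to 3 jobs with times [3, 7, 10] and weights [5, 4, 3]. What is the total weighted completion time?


Compute p/w ratios and sort ascending (WSPT): [(3, 5), (7, 4), (10, 3)]
Compute weighted completion times:
  Job (p=3,w=5): C=3, w*C=5*3=15
  Job (p=7,w=4): C=10, w*C=4*10=40
  Job (p=10,w=3): C=20, w*C=3*20=60
Total weighted completion time = 115

115


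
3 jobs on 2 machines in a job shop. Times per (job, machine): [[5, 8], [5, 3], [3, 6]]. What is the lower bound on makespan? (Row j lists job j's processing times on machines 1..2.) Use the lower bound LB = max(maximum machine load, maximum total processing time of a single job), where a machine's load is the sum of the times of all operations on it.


Machine loads:
  Machine 1: 5 + 5 + 3 = 13
  Machine 2: 8 + 3 + 6 = 17
Max machine load = 17
Job totals:
  Job 1: 13
  Job 2: 8
  Job 3: 9
Max job total = 13
Lower bound = max(17, 13) = 17

17


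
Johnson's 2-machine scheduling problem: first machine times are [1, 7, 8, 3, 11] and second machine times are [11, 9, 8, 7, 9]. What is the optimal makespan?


Apply Johnson's rule:
  Group 1 (a <= b): [(1, 1, 11), (4, 3, 7), (2, 7, 9), (3, 8, 8)]
  Group 2 (a > b): [(5, 11, 9)]
Optimal job order: [1, 4, 2, 3, 5]
Schedule:
  Job 1: M1 done at 1, M2 done at 12
  Job 4: M1 done at 4, M2 done at 19
  Job 2: M1 done at 11, M2 done at 28
  Job 3: M1 done at 19, M2 done at 36
  Job 5: M1 done at 30, M2 done at 45
Makespan = 45

45


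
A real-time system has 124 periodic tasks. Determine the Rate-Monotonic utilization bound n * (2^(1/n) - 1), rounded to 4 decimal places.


Compute 2^(1/124) = 1.0056055492
Subtract 1: 1.0056055492 - 1 = 0.0056055492
Multiply by n: 124 * 0.0056055492 = 0.6950881008
Round to 4 dp: 0.6951

0.6951


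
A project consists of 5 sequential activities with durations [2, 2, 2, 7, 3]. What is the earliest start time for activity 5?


Activity 5 starts after activities 1 through 4 complete.
Predecessor durations: [2, 2, 2, 7]
ES = 2 + 2 + 2 + 7 = 13

13


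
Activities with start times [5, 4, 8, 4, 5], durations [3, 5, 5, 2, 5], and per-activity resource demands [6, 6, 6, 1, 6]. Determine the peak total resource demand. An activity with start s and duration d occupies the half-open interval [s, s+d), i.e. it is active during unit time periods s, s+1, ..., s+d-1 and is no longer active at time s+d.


Each activity i is active on [start_i, start_i + duration_i).
Compute total resource usage per time slot:
  t=0: active resources = [], total = 0
  t=1: active resources = [], total = 0
  t=2: active resources = [], total = 0
  t=3: active resources = [], total = 0
  t=4: active resources = [6, 1], total = 7
  t=5: active resources = [6, 6, 1, 6], total = 19
  t=6: active resources = [6, 6, 6], total = 18
  t=7: active resources = [6, 6, 6], total = 18
  t=8: active resources = [6, 6, 6], total = 18
  t=9: active resources = [6, 6], total = 12
  t=10: active resources = [6], total = 6
  t=11: active resources = [6], total = 6
  t=12: active resources = [6], total = 6
Peak resource demand = 19

19


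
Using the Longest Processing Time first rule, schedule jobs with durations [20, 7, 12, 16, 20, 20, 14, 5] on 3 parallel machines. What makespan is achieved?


Sort jobs in decreasing order (LPT): [20, 20, 20, 16, 14, 12, 7, 5]
Assign each job to the least loaded machine:
  Machine 1: jobs [20, 16], load = 36
  Machine 2: jobs [20, 14, 5], load = 39
  Machine 3: jobs [20, 12, 7], load = 39
Makespan = max load = 39

39


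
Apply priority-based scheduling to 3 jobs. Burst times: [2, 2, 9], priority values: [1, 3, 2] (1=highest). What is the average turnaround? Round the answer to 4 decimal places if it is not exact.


Sort by priority (ascending = highest first):
Order: [(1, 2), (2, 9), (3, 2)]
Completion times:
  Priority 1, burst=2, C=2
  Priority 2, burst=9, C=11
  Priority 3, burst=2, C=13
Average turnaround = 26/3 = 8.6667

8.6667


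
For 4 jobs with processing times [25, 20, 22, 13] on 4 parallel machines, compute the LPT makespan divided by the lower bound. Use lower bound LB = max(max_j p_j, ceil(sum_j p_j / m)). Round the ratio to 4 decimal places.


LPT order: [25, 22, 20, 13]
Machine loads after assignment: [25, 22, 20, 13]
LPT makespan = 25
Lower bound = max(max_job, ceil(total/4)) = max(25, 20) = 25
Ratio = 25 / 25 = 1.0

1.0


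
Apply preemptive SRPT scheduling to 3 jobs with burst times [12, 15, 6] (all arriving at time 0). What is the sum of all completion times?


Since all jobs arrive at t=0, SRPT equals SPT ordering.
SPT order: [6, 12, 15]
Completion times:
  Job 1: p=6, C=6
  Job 2: p=12, C=18
  Job 3: p=15, C=33
Total completion time = 6 + 18 + 33 = 57

57


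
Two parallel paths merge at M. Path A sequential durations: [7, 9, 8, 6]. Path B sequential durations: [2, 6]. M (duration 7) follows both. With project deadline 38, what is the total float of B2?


Forward pass: ES(B2) = sum of predecessors on chain B = 2
EF = ES + duration = 2 + 6 = 8
Backward pass: LF(M) = deadline = 38; LS(M) = 38 - 7 = 31
LF(B2) = LS(M) - sum(successors on chain B) = 31 - 0 = 31
LS = LF - duration = 31 - 6 = 25
Total float = LS - ES = 25 - 2 = 23

23


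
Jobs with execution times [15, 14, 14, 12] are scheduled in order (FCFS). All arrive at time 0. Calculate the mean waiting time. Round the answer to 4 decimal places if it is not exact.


FCFS order (as given): [15, 14, 14, 12]
Waiting times:
  Job 1: wait = 0
  Job 2: wait = 15
  Job 3: wait = 29
  Job 4: wait = 43
Sum of waiting times = 87
Average waiting time = 87/4 = 21.75

21.75


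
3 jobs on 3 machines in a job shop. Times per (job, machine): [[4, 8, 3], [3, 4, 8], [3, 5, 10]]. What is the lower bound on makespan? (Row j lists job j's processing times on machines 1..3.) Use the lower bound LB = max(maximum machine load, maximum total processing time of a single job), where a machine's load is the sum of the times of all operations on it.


Machine loads:
  Machine 1: 4 + 3 + 3 = 10
  Machine 2: 8 + 4 + 5 = 17
  Machine 3: 3 + 8 + 10 = 21
Max machine load = 21
Job totals:
  Job 1: 15
  Job 2: 15
  Job 3: 18
Max job total = 18
Lower bound = max(21, 18) = 21

21


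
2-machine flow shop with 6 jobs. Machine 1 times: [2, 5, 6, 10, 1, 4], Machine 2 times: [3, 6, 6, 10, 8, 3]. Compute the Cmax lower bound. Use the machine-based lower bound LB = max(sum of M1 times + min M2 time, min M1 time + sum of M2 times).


LB1 = sum(M1 times) + min(M2 times) = 28 + 3 = 31
LB2 = min(M1 times) + sum(M2 times) = 1 + 36 = 37
Lower bound = max(LB1, LB2) = max(31, 37) = 37

37


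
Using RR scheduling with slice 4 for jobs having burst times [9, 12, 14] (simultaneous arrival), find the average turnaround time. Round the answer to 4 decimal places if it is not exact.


Time quantum = 4
Execution trace:
  J1 runs 4 units, time = 4
  J2 runs 4 units, time = 8
  J3 runs 4 units, time = 12
  J1 runs 4 units, time = 16
  J2 runs 4 units, time = 20
  J3 runs 4 units, time = 24
  J1 runs 1 units, time = 25
  J2 runs 4 units, time = 29
  J3 runs 4 units, time = 33
  J3 runs 2 units, time = 35
Finish times: [25, 29, 35]
Average turnaround = 89/3 = 29.6667

29.6667


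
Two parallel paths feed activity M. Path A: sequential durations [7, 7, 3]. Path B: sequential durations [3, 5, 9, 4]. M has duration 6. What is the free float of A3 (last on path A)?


ES(A3) = sum of predecessors on chain A = 14
EF(A3) = ES + duration = 14 + 3 = 17
Successor of A3 is M. ES(M) = max(sum(A), sum(B)) = max(17, 21) = 21
Free float = ES(successor) - EF(current) = 21 - 17 = 4

4


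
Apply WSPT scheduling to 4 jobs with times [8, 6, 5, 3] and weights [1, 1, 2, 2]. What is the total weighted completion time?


Compute p/w ratios and sort ascending (WSPT): [(3, 2), (5, 2), (6, 1), (8, 1)]
Compute weighted completion times:
  Job (p=3,w=2): C=3, w*C=2*3=6
  Job (p=5,w=2): C=8, w*C=2*8=16
  Job (p=6,w=1): C=14, w*C=1*14=14
  Job (p=8,w=1): C=22, w*C=1*22=22
Total weighted completion time = 58

58


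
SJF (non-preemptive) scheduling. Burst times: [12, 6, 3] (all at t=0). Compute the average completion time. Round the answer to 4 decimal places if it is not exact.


SJF order (ascending): [3, 6, 12]
Completion times:
  Job 1: burst=3, C=3
  Job 2: burst=6, C=9
  Job 3: burst=12, C=21
Average completion = 33/3 = 11.0

11.0


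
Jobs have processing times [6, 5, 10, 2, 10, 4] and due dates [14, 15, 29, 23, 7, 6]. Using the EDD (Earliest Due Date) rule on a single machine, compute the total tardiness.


Sort by due date (EDD order): [(4, 6), (10, 7), (6, 14), (5, 15), (2, 23), (10, 29)]
Compute completion times and tardiness:
  Job 1: p=4, d=6, C=4, tardiness=max(0,4-6)=0
  Job 2: p=10, d=7, C=14, tardiness=max(0,14-7)=7
  Job 3: p=6, d=14, C=20, tardiness=max(0,20-14)=6
  Job 4: p=5, d=15, C=25, tardiness=max(0,25-15)=10
  Job 5: p=2, d=23, C=27, tardiness=max(0,27-23)=4
  Job 6: p=10, d=29, C=37, tardiness=max(0,37-29)=8
Total tardiness = 35

35


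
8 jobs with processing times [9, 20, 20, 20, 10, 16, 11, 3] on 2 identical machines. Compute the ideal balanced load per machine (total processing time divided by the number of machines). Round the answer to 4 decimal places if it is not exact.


Total processing time = 9 + 20 + 20 + 20 + 10 + 16 + 11 + 3 = 109
Number of machines = 2
Ideal balanced load = 109 / 2 = 54.5

54.5


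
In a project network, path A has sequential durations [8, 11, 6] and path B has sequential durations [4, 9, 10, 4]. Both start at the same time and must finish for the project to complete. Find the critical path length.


Path A total = 8 + 11 + 6 = 25
Path B total = 4 + 9 + 10 + 4 = 27
Critical path = longest path = max(25, 27) = 27

27


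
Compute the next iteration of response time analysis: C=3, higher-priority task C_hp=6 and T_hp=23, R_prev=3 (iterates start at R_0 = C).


R_next = C + ceil(R_prev / T_hp) * C_hp
ceil(3 / 23) = ceil(0.1304) = 1
Interference = 1 * 6 = 6
R_next = 3 + 6 = 9

9


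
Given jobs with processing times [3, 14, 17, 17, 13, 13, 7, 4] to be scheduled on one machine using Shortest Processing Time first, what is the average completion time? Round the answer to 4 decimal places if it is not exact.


Sort jobs by processing time (SPT order): [3, 4, 7, 13, 13, 14, 17, 17]
Compute completion times sequentially:
  Job 1: processing = 3, completes at 3
  Job 2: processing = 4, completes at 7
  Job 3: processing = 7, completes at 14
  Job 4: processing = 13, completes at 27
  Job 5: processing = 13, completes at 40
  Job 6: processing = 14, completes at 54
  Job 7: processing = 17, completes at 71
  Job 8: processing = 17, completes at 88
Sum of completion times = 304
Average completion time = 304/8 = 38.0

38.0


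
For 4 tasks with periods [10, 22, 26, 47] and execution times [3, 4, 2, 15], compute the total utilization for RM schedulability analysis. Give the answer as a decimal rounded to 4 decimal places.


Compute individual utilizations (exact fractions):
  Task 1: C/T = 3/10 (approx. 0.3)
  Task 2: C/T = 4/22 = 2/11 (approx. 0.1818)
  Task 3: C/T = 2/26 = 1/13 (approx. 0.0769)
  Task 4: C/T = 15/47 (approx. 0.3191)
Total utilization U = 3/10 + 2/11 + 1/13 + 15/47 = 59003/67210
Rounded to 4 decimal places: U = 0.8779
RM (Liu & Layland) bound for 4 tasks = 0.756828; compare with U = 59003/67210 (approx. 0.877890)
bound < U <= 1, so the RM sufficient condition is not met (inconclusive; an exact test such as response-time analysis is needed).

0.8779


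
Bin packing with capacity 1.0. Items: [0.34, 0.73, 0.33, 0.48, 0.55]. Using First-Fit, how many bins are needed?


Place items sequentially using First-Fit:
  Item 0.34 -> new Bin 1
  Item 0.73 -> new Bin 2
  Item 0.33 -> Bin 1 (now 0.67)
  Item 0.48 -> new Bin 3
  Item 0.55 -> new Bin 4
Total bins used = 4

4


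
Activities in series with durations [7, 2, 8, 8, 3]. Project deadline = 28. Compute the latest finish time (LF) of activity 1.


LF(activity 1) = deadline - sum of successor durations
Successors: activities 2 through 5 with durations [2, 8, 8, 3]
Sum of successor durations = 21
LF = 28 - 21 = 7

7


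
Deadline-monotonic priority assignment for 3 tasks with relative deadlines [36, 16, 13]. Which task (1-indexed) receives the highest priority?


Sort tasks by relative deadline (ascending):
  Task 3: deadline = 13
  Task 2: deadline = 16
  Task 1: deadline = 36
Priority order (highest first): [3, 2, 1]
Highest priority task = 3

3


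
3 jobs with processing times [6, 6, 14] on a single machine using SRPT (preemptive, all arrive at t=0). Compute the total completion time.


Since all jobs arrive at t=0, SRPT equals SPT ordering.
SPT order: [6, 6, 14]
Completion times:
  Job 1: p=6, C=6
  Job 2: p=6, C=12
  Job 3: p=14, C=26
Total completion time = 6 + 12 + 26 = 44

44


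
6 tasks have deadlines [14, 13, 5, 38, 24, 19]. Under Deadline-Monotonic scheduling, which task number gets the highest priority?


Sort tasks by relative deadline (ascending):
  Task 3: deadline = 5
  Task 2: deadline = 13
  Task 1: deadline = 14
  Task 6: deadline = 19
  Task 5: deadline = 24
  Task 4: deadline = 38
Priority order (highest first): [3, 2, 1, 6, 5, 4]
Highest priority task = 3

3


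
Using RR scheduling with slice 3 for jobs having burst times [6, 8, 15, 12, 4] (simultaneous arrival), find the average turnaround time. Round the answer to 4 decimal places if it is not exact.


Time quantum = 3
Execution trace:
  J1 runs 3 units, time = 3
  J2 runs 3 units, time = 6
  J3 runs 3 units, time = 9
  J4 runs 3 units, time = 12
  J5 runs 3 units, time = 15
  J1 runs 3 units, time = 18
  J2 runs 3 units, time = 21
  J3 runs 3 units, time = 24
  J4 runs 3 units, time = 27
  J5 runs 1 units, time = 28
  J2 runs 2 units, time = 30
  J3 runs 3 units, time = 33
  J4 runs 3 units, time = 36
  J3 runs 3 units, time = 39
  J4 runs 3 units, time = 42
  J3 runs 3 units, time = 45
Finish times: [18, 30, 45, 42, 28]
Average turnaround = 163/5 = 32.6

32.6


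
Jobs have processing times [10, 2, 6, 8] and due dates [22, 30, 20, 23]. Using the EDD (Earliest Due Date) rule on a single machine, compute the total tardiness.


Sort by due date (EDD order): [(6, 20), (10, 22), (8, 23), (2, 30)]
Compute completion times and tardiness:
  Job 1: p=6, d=20, C=6, tardiness=max(0,6-20)=0
  Job 2: p=10, d=22, C=16, tardiness=max(0,16-22)=0
  Job 3: p=8, d=23, C=24, tardiness=max(0,24-23)=1
  Job 4: p=2, d=30, C=26, tardiness=max(0,26-30)=0
Total tardiness = 1

1


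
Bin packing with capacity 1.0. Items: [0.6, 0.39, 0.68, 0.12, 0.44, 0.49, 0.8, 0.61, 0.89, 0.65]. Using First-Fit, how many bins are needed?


Place items sequentially using First-Fit:
  Item 0.6 -> new Bin 1
  Item 0.39 -> Bin 1 (now 0.99)
  Item 0.68 -> new Bin 2
  Item 0.12 -> Bin 2 (now 0.8)
  Item 0.44 -> new Bin 3
  Item 0.49 -> Bin 3 (now 0.93)
  Item 0.8 -> new Bin 4
  Item 0.61 -> new Bin 5
  Item 0.89 -> new Bin 6
  Item 0.65 -> new Bin 7
Total bins used = 7

7


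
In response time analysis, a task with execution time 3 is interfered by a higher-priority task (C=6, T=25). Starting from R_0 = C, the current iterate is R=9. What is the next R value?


R_next = C + ceil(R_prev / T_hp) * C_hp
ceil(9 / 25) = ceil(0.36) = 1
Interference = 1 * 6 = 6
R_next = 3 + 6 = 9
R_next = R_prev, so the iteration has converged (response time = 9).

9


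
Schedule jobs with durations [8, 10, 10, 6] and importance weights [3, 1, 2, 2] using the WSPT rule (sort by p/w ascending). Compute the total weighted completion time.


Compute p/w ratios and sort ascending (WSPT): [(8, 3), (6, 2), (10, 2), (10, 1)]
Compute weighted completion times:
  Job (p=8,w=3): C=8, w*C=3*8=24
  Job (p=6,w=2): C=14, w*C=2*14=28
  Job (p=10,w=2): C=24, w*C=2*24=48
  Job (p=10,w=1): C=34, w*C=1*34=34
Total weighted completion time = 134

134


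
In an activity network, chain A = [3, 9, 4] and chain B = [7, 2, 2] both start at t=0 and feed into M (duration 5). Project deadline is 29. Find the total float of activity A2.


Forward pass: ES(A2) = sum of predecessors on chain A = 3
EF = ES + duration = 3 + 9 = 12
Backward pass: LF(M) = deadline = 29; LS(M) = 29 - 5 = 24
LF(A2) = LS(M) - sum(successors on chain A) = 24 - 4 = 20
LS = LF - duration = 20 - 9 = 11
Total float = LS - ES = 11 - 3 = 8

8


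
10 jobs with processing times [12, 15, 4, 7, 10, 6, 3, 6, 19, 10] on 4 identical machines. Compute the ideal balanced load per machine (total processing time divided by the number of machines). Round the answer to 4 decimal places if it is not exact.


Total processing time = 12 + 15 + 4 + 7 + 10 + 6 + 3 + 6 + 19 + 10 = 92
Number of machines = 4
Ideal balanced load = 92 / 4 = 23.0

23.0


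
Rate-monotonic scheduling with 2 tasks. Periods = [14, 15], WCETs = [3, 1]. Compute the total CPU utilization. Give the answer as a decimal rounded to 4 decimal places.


Compute individual utilizations (exact fractions):
  Task 1: C/T = 3/14 (approx. 0.2143)
  Task 2: C/T = 1/15 (approx. 0.0667)
Total utilization U = 3/14 + 1/15 = 59/210
Rounded to 4 decimal places: U = 0.2810
RM (Liu & Layland) bound for 2 tasks = 0.828427; compare with U = 59/210 (approx. 0.280952)
U <= bound, so schedulable by RM sufficient condition.

0.2810


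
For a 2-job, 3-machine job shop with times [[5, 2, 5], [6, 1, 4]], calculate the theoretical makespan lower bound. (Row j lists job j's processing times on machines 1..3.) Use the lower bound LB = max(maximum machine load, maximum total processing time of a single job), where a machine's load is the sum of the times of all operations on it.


Machine loads:
  Machine 1: 5 + 6 = 11
  Machine 2: 2 + 1 = 3
  Machine 3: 5 + 4 = 9
Max machine load = 11
Job totals:
  Job 1: 12
  Job 2: 11
Max job total = 12
Lower bound = max(11, 12) = 12

12


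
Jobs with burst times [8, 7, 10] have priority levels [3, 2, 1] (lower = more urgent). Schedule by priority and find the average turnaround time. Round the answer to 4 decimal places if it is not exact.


Sort by priority (ascending = highest first):
Order: [(1, 10), (2, 7), (3, 8)]
Completion times:
  Priority 1, burst=10, C=10
  Priority 2, burst=7, C=17
  Priority 3, burst=8, C=25
Average turnaround = 52/3 = 17.3333

17.3333


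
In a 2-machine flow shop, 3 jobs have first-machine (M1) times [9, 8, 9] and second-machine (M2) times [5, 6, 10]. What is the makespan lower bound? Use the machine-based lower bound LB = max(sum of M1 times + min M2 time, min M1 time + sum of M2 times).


LB1 = sum(M1 times) + min(M2 times) = 26 + 5 = 31
LB2 = min(M1 times) + sum(M2 times) = 8 + 21 = 29
Lower bound = max(LB1, LB2) = max(31, 29) = 31

31


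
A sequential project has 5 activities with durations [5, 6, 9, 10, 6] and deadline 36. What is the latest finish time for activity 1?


LF(activity 1) = deadline - sum of successor durations
Successors: activities 2 through 5 with durations [6, 9, 10, 6]
Sum of successor durations = 31
LF = 36 - 31 = 5

5


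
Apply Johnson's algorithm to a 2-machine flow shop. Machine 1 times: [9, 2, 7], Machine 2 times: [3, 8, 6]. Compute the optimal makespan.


Apply Johnson's rule:
  Group 1 (a <= b): [(2, 2, 8)]
  Group 2 (a > b): [(3, 7, 6), (1, 9, 3)]
Optimal job order: [2, 3, 1]
Schedule:
  Job 2: M1 done at 2, M2 done at 10
  Job 3: M1 done at 9, M2 done at 16
  Job 1: M1 done at 18, M2 done at 21
Makespan = 21

21


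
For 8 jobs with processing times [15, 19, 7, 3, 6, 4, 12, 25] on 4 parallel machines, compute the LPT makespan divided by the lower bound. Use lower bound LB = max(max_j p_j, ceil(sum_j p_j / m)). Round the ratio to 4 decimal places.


LPT order: [25, 19, 15, 12, 7, 6, 4, 3]
Machine loads after assignment: [25, 23, 21, 22]
LPT makespan = 25
Lower bound = max(max_job, ceil(total/4)) = max(25, 23) = 25
Ratio = 25 / 25 = 1.0

1.0


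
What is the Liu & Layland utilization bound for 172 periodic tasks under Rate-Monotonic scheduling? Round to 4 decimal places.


Compute 2^(1/172) = 1.0040380565
Subtract 1: 1.0040380565 - 1 = 0.0040380565
Multiply by n: 172 * 0.0040380565 = 0.6945457180
Round to 4 dp: 0.6945

0.6945


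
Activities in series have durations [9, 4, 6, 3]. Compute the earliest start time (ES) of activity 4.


Activity 4 starts after activities 1 through 3 complete.
Predecessor durations: [9, 4, 6]
ES = 9 + 4 + 6 = 19

19


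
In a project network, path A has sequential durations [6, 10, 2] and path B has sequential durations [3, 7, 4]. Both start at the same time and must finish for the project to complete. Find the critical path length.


Path A total = 6 + 10 + 2 = 18
Path B total = 3 + 7 + 4 = 14
Critical path = longest path = max(18, 14) = 18

18


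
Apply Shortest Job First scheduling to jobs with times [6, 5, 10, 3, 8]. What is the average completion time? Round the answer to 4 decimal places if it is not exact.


SJF order (ascending): [3, 5, 6, 8, 10]
Completion times:
  Job 1: burst=3, C=3
  Job 2: burst=5, C=8
  Job 3: burst=6, C=14
  Job 4: burst=8, C=22
  Job 5: burst=10, C=32
Average completion = 79/5 = 15.8

15.8


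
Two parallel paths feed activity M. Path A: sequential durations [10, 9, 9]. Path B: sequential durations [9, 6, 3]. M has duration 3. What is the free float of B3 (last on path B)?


ES(B3) = sum of predecessors on chain B = 15
EF(B3) = ES + duration = 15 + 3 = 18
Successor of B3 is M. ES(M) = max(sum(A), sum(B)) = max(28, 18) = 28
Free float = ES(successor) - EF(current) = 28 - 18 = 10

10


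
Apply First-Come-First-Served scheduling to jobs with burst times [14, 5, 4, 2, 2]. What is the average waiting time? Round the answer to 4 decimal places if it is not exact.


FCFS order (as given): [14, 5, 4, 2, 2]
Waiting times:
  Job 1: wait = 0
  Job 2: wait = 14
  Job 3: wait = 19
  Job 4: wait = 23
  Job 5: wait = 25
Sum of waiting times = 81
Average waiting time = 81/5 = 16.2

16.2


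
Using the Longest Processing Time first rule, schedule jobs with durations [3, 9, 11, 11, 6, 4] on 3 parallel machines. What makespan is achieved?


Sort jobs in decreasing order (LPT): [11, 11, 9, 6, 4, 3]
Assign each job to the least loaded machine:
  Machine 1: jobs [11, 4], load = 15
  Machine 2: jobs [11, 3], load = 14
  Machine 3: jobs [9, 6], load = 15
Makespan = max load = 15

15


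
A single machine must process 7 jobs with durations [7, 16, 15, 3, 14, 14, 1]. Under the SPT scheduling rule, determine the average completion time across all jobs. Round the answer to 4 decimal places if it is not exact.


Sort jobs by processing time (SPT order): [1, 3, 7, 14, 14, 15, 16]
Compute completion times sequentially:
  Job 1: processing = 1, completes at 1
  Job 2: processing = 3, completes at 4
  Job 3: processing = 7, completes at 11
  Job 4: processing = 14, completes at 25
  Job 5: processing = 14, completes at 39
  Job 6: processing = 15, completes at 54
  Job 7: processing = 16, completes at 70
Sum of completion times = 204
Average completion time = 204/7 = 29.1429

29.1429


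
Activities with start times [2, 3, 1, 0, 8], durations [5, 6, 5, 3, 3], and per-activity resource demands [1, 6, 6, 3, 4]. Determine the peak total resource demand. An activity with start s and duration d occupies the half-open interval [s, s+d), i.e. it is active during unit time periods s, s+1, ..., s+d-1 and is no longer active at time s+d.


Each activity i is active on [start_i, start_i + duration_i).
Compute total resource usage per time slot:
  t=0: active resources = [3], total = 3
  t=1: active resources = [6, 3], total = 9
  t=2: active resources = [1, 6, 3], total = 10
  t=3: active resources = [1, 6, 6], total = 13
  t=4: active resources = [1, 6, 6], total = 13
  t=5: active resources = [1, 6, 6], total = 13
  t=6: active resources = [1, 6], total = 7
  t=7: active resources = [6], total = 6
  t=8: active resources = [6, 4], total = 10
  t=9: active resources = [4], total = 4
  t=10: active resources = [4], total = 4
Peak resource demand = 13

13


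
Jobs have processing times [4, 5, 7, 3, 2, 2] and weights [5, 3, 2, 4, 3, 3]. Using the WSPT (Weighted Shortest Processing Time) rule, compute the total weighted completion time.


Compute p/w ratios and sort ascending (WSPT): [(2, 3), (2, 3), (3, 4), (4, 5), (5, 3), (7, 2)]
Compute weighted completion times:
  Job (p=2,w=3): C=2, w*C=3*2=6
  Job (p=2,w=3): C=4, w*C=3*4=12
  Job (p=3,w=4): C=7, w*C=4*7=28
  Job (p=4,w=5): C=11, w*C=5*11=55
  Job (p=5,w=3): C=16, w*C=3*16=48
  Job (p=7,w=2): C=23, w*C=2*23=46
Total weighted completion time = 195

195


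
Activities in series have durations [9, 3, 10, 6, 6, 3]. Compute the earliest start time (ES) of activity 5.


Activity 5 starts after activities 1 through 4 complete.
Predecessor durations: [9, 3, 10, 6]
ES = 9 + 3 + 10 + 6 = 28

28


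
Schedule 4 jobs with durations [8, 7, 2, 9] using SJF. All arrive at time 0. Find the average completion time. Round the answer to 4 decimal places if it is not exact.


SJF order (ascending): [2, 7, 8, 9]
Completion times:
  Job 1: burst=2, C=2
  Job 2: burst=7, C=9
  Job 3: burst=8, C=17
  Job 4: burst=9, C=26
Average completion = 54/4 = 13.5

13.5


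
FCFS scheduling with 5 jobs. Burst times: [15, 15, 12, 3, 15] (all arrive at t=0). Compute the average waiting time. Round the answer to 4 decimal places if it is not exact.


FCFS order (as given): [15, 15, 12, 3, 15]
Waiting times:
  Job 1: wait = 0
  Job 2: wait = 15
  Job 3: wait = 30
  Job 4: wait = 42
  Job 5: wait = 45
Sum of waiting times = 132
Average waiting time = 132/5 = 26.4

26.4


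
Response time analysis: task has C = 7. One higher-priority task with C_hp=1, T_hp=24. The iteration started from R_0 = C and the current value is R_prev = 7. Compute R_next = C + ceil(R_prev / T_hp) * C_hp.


R_next = C + ceil(R_prev / T_hp) * C_hp
ceil(7 / 24) = ceil(0.2917) = 1
Interference = 1 * 1 = 1
R_next = 7 + 1 = 8

8


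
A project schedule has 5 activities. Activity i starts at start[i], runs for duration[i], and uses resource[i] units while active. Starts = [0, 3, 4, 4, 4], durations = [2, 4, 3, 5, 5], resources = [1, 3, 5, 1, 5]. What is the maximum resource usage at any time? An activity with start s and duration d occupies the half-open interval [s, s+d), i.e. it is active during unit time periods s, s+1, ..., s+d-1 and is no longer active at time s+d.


Each activity i is active on [start_i, start_i + duration_i).
Compute total resource usage per time slot:
  t=0: active resources = [1], total = 1
  t=1: active resources = [1], total = 1
  t=2: active resources = [], total = 0
  t=3: active resources = [3], total = 3
  t=4: active resources = [3, 5, 1, 5], total = 14
  t=5: active resources = [3, 5, 1, 5], total = 14
  t=6: active resources = [3, 5, 1, 5], total = 14
  t=7: active resources = [1, 5], total = 6
  t=8: active resources = [1, 5], total = 6
Peak resource demand = 14

14


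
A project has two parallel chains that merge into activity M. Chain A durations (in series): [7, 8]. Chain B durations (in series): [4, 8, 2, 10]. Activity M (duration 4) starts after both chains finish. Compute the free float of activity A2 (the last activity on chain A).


ES(A2) = sum of predecessors on chain A = 7
EF(A2) = ES + duration = 7 + 8 = 15
Successor of A2 is M. ES(M) = max(sum(A), sum(B)) = max(15, 24) = 24
Free float = ES(successor) - EF(current) = 24 - 15 = 9

9


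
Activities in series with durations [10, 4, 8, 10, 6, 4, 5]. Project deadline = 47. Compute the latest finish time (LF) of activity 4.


LF(activity 4) = deadline - sum of successor durations
Successors: activities 5 through 7 with durations [6, 4, 5]
Sum of successor durations = 15
LF = 47 - 15 = 32

32


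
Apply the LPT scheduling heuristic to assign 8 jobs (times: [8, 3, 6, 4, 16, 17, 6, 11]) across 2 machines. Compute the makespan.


Sort jobs in decreasing order (LPT): [17, 16, 11, 8, 6, 6, 4, 3]
Assign each job to the least loaded machine:
  Machine 1: jobs [17, 8, 6, 4], load = 35
  Machine 2: jobs [16, 11, 6, 3], load = 36
Makespan = max load = 36

36


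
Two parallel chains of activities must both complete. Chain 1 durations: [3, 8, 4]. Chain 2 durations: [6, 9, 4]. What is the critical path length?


Path A total = 3 + 8 + 4 = 15
Path B total = 6 + 9 + 4 = 19
Critical path = longest path = max(15, 19) = 19

19


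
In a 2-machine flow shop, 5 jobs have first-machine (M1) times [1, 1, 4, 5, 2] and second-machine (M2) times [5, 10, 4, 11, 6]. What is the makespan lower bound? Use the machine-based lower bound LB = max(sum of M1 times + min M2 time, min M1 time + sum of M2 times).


LB1 = sum(M1 times) + min(M2 times) = 13 + 4 = 17
LB2 = min(M1 times) + sum(M2 times) = 1 + 36 = 37
Lower bound = max(LB1, LB2) = max(17, 37) = 37

37


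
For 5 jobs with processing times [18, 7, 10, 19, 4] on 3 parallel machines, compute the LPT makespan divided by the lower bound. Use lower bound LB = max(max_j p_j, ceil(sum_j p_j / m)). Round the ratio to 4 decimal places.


LPT order: [19, 18, 10, 7, 4]
Machine loads after assignment: [19, 18, 21]
LPT makespan = 21
Lower bound = max(max_job, ceil(total/3)) = max(19, 20) = 20
Ratio = 21 / 20 = 1.05

1.05


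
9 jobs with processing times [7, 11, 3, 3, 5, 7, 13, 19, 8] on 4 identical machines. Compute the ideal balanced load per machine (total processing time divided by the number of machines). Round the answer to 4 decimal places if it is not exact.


Total processing time = 7 + 11 + 3 + 3 + 5 + 7 + 13 + 19 + 8 = 76
Number of machines = 4
Ideal balanced load = 76 / 4 = 19.0

19.0


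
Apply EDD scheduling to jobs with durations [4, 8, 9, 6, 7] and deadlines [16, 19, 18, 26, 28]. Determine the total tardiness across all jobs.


Sort by due date (EDD order): [(4, 16), (9, 18), (8, 19), (6, 26), (7, 28)]
Compute completion times and tardiness:
  Job 1: p=4, d=16, C=4, tardiness=max(0,4-16)=0
  Job 2: p=9, d=18, C=13, tardiness=max(0,13-18)=0
  Job 3: p=8, d=19, C=21, tardiness=max(0,21-19)=2
  Job 4: p=6, d=26, C=27, tardiness=max(0,27-26)=1
  Job 5: p=7, d=28, C=34, tardiness=max(0,34-28)=6
Total tardiness = 9

9


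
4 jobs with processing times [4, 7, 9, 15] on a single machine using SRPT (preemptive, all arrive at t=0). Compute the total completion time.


Since all jobs arrive at t=0, SRPT equals SPT ordering.
SPT order: [4, 7, 9, 15]
Completion times:
  Job 1: p=4, C=4
  Job 2: p=7, C=11
  Job 3: p=9, C=20
  Job 4: p=15, C=35
Total completion time = 4 + 11 + 20 + 35 = 70

70


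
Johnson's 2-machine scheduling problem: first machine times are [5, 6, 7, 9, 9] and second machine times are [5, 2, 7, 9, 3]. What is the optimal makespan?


Apply Johnson's rule:
  Group 1 (a <= b): [(1, 5, 5), (3, 7, 7), (4, 9, 9)]
  Group 2 (a > b): [(5, 9, 3), (2, 6, 2)]
Optimal job order: [1, 3, 4, 5, 2]
Schedule:
  Job 1: M1 done at 5, M2 done at 10
  Job 3: M1 done at 12, M2 done at 19
  Job 4: M1 done at 21, M2 done at 30
  Job 5: M1 done at 30, M2 done at 33
  Job 2: M1 done at 36, M2 done at 38
Makespan = 38

38


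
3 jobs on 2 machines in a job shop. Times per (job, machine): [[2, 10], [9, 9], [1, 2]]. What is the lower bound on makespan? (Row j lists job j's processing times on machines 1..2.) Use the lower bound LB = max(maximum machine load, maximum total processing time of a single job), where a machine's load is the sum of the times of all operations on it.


Machine loads:
  Machine 1: 2 + 9 + 1 = 12
  Machine 2: 10 + 9 + 2 = 21
Max machine load = 21
Job totals:
  Job 1: 12
  Job 2: 18
  Job 3: 3
Max job total = 18
Lower bound = max(21, 18) = 21

21


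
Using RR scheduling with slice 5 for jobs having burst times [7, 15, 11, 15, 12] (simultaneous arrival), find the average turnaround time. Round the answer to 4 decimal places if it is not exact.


Time quantum = 5
Execution trace:
  J1 runs 5 units, time = 5
  J2 runs 5 units, time = 10
  J3 runs 5 units, time = 15
  J4 runs 5 units, time = 20
  J5 runs 5 units, time = 25
  J1 runs 2 units, time = 27
  J2 runs 5 units, time = 32
  J3 runs 5 units, time = 37
  J4 runs 5 units, time = 42
  J5 runs 5 units, time = 47
  J2 runs 5 units, time = 52
  J3 runs 1 units, time = 53
  J4 runs 5 units, time = 58
  J5 runs 2 units, time = 60
Finish times: [27, 52, 53, 58, 60]
Average turnaround = 250/5 = 50.0

50.0


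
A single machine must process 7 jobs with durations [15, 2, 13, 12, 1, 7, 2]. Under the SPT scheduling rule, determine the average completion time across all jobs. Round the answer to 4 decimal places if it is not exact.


Sort jobs by processing time (SPT order): [1, 2, 2, 7, 12, 13, 15]
Compute completion times sequentially:
  Job 1: processing = 1, completes at 1
  Job 2: processing = 2, completes at 3
  Job 3: processing = 2, completes at 5
  Job 4: processing = 7, completes at 12
  Job 5: processing = 12, completes at 24
  Job 6: processing = 13, completes at 37
  Job 7: processing = 15, completes at 52
Sum of completion times = 134
Average completion time = 134/7 = 19.1429

19.1429


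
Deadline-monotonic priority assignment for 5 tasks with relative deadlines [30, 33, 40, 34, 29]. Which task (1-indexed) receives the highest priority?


Sort tasks by relative deadline (ascending):
  Task 5: deadline = 29
  Task 1: deadline = 30
  Task 2: deadline = 33
  Task 4: deadline = 34
  Task 3: deadline = 40
Priority order (highest first): [5, 1, 2, 4, 3]
Highest priority task = 5

5


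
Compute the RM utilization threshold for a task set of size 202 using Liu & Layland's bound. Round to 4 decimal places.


Compute 2^(1/202) = 1.0034373158
Subtract 1: 1.0034373158 - 1 = 0.0034373158
Multiply by n: 202 * 0.0034373158 = 0.6943377916
Round to 4 dp: 0.6943

0.6943


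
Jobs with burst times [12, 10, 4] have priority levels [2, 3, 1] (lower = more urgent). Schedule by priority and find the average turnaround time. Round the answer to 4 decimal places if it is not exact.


Sort by priority (ascending = highest first):
Order: [(1, 4), (2, 12), (3, 10)]
Completion times:
  Priority 1, burst=4, C=4
  Priority 2, burst=12, C=16
  Priority 3, burst=10, C=26
Average turnaround = 46/3 = 15.3333

15.3333


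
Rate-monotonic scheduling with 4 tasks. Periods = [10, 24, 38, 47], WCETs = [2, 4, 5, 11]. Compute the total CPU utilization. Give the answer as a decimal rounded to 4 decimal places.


Compute individual utilizations (exact fractions):
  Task 1: C/T = 2/10 = 1/5 (approx. 0.2)
  Task 2: C/T = 4/24 = 1/6 (approx. 0.1667)
  Task 3: C/T = 5/38 (approx. 0.1316)
  Task 4: C/T = 11/47 (approx. 0.234)
Total utilization U = 1/5 + 1/6 + 5/38 + 11/47 = 9809/13395
Rounded to 4 decimal places: U = 0.7323
RM (Liu & Layland) bound for 4 tasks = 0.756828; compare with U = 9809/13395 (approx. 0.732288)
U <= bound, so schedulable by RM sufficient condition.

0.7323


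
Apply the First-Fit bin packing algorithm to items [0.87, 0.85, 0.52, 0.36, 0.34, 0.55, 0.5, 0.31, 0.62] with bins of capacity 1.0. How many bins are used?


Place items sequentially using First-Fit:
  Item 0.87 -> new Bin 1
  Item 0.85 -> new Bin 2
  Item 0.52 -> new Bin 3
  Item 0.36 -> Bin 3 (now 0.88)
  Item 0.34 -> new Bin 4
  Item 0.55 -> Bin 4 (now 0.89)
  Item 0.5 -> new Bin 5
  Item 0.31 -> Bin 5 (now 0.81)
  Item 0.62 -> new Bin 6
Total bins used = 6

6


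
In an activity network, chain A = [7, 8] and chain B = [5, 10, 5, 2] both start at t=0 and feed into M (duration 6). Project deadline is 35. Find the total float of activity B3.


Forward pass: ES(B3) = sum of predecessors on chain B = 15
EF = ES + duration = 15 + 5 = 20
Backward pass: LF(M) = deadline = 35; LS(M) = 35 - 6 = 29
LF(B3) = LS(M) - sum(successors on chain B) = 29 - 2 = 27
LS = LF - duration = 27 - 5 = 22
Total float = LS - ES = 22 - 15 = 7

7
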